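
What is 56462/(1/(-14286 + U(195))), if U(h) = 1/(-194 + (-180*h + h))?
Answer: -28311419673530/35099 ≈ -8.0662e+8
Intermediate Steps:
U(h) = 1/(-194 - 179*h)
56462/(1/(-14286 + U(195))) = 56462/(1/(-14286 - 1/(194 + 179*195))) = 56462/(1/(-14286 - 1/(194 + 34905))) = 56462/(1/(-14286 - 1/35099)) = 56462/(1/(-501424315/35099)) = 56462/(-35099/501424315) = 56462*(-501424315/35099) = -28311419673530/35099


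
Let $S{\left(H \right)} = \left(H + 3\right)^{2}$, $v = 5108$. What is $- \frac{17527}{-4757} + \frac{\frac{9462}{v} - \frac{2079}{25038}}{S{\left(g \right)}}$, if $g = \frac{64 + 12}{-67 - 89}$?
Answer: $\frac{24749598487585}{6242520507692} \approx 3.9647$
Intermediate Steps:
$g = - \frac{19}{39}$ ($g = \frac{76}{-156} = 76 \left(- \frac{1}{156}\right) = - \frac{19}{39} \approx -0.48718$)
$S{\left(H \right)} = \left(3 + H\right)^{2}$
$- \frac{17527}{-4757} + \frac{\frac{9462}{v} - \frac{2079}{25038}}{S{\left(g \right)}} = - \frac{17527}{-4757} + \frac{\frac{9462}{5108} - \frac{2079}{25038}}{\left(3 - \frac{19}{39}\right)^{2}} = \left(-17527\right) \left(- \frac{1}{4757}\right) + \frac{9462 \cdot \frac{1}{5108} - \frac{231}{2782}}{\left(\frac{98}{39}\right)^{2}} = \frac{17527}{4757} + \frac{\frac{4731}{2554} - \frac{231}{2782}}{\frac{9604}{1521}} = \frac{17527}{4757} + \frac{3142917}{1776307} \cdot \frac{1521}{9604} = \frac{17527}{4757} + \frac{367721289}{1312280956} = \frac{24749598487585}{6242520507692}$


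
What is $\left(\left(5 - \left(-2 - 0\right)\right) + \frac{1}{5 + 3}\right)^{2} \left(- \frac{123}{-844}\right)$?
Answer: $\frac{399627}{54016} \approx 7.3983$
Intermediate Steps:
$\left(\left(5 - \left(-2 - 0\right)\right) + \frac{1}{5 + 3}\right)^{2} \left(- \frac{123}{-844}\right) = \left(\left(5 - \left(-2 + 0\right)\right) + \frac{1}{8}\right)^{2} \left(\left(-123\right) \left(- \frac{1}{844}\right)\right) = \left(\left(5 - -2\right) + \frac{1}{8}\right)^{2} \cdot \frac{123}{844} = \left(\left(5 + 2\right) + \frac{1}{8}\right)^{2} \cdot \frac{123}{844} = \left(7 + \frac{1}{8}\right)^{2} \cdot \frac{123}{844} = \left(\frac{57}{8}\right)^{2} \cdot \frac{123}{844} = \frac{3249}{64} \cdot \frac{123}{844} = \frac{399627}{54016}$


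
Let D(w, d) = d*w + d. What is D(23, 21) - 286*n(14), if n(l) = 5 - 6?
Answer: 790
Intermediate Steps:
n(l) = -1
D(w, d) = d + d*w
D(23, 21) - 286*n(14) = 21*(1 + 23) - 286*(-1) = 21*24 + 286 = 504 + 286 = 790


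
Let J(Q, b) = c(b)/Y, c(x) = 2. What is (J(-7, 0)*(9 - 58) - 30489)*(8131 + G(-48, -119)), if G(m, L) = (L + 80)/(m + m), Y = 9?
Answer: -23808670765/96 ≈ -2.4801e+8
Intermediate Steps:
G(m, L) = (80 + L)/(2*m) (G(m, L) = (80 + L)/((2*m)) = (80 + L)*(1/(2*m)) = (80 + L)/(2*m))
J(Q, b) = 2/9
(J(-7, 0)*(9 - 58) - 30489)*(8131 + G(-48, -119)) = (2*(9 - 58)/9 - 30489)*(8131 + (½)*(80 - 119)/(-48)) = ((2/9)*(-49) - 30489)*(8131 + (½)*(-1/48)*(-39)) = (-98/9 - 30489)*(8131 + 13/32) = -274499/9*260205/32 = -23808670765/96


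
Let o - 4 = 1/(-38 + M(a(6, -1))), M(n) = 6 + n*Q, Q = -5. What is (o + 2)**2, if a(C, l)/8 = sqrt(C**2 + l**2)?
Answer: 1904101421/52881984 - 54545*sqrt(37)/6610248 ≈ 35.956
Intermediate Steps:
a(C, l) = 8*sqrt(C**2 + l**2)
M(n) = 6 - 5*n (M(n) = 6 + n*(-5) = 6 - 5*n)
o = 4 + 1/(-32 - 40*sqrt(37)) (o = 4 + 1/(-38 + (6 - 40*sqrt(6**2 + (-1)**2))) = 4 + 1/(-38 + (6 - 40*sqrt(36 + 1))) = 4 + 1/(-38 + (6 - 40*sqrt(37))) = 4 + 1/(-32 - 40*sqrt(37)) ≈ 3.9964)
(o + 2)**2 = ((7273/1818 - 5*sqrt(37)/7272) + 2)**2 = (10909/1818 - 5*sqrt(37)/7272)**2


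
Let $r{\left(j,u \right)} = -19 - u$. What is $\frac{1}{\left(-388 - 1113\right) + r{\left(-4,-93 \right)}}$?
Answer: $- \frac{1}{1427} \approx -0.00070077$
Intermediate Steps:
$\frac{1}{\left(-388 - 1113\right) + r{\left(-4,-93 \right)}} = \frac{1}{\left(-388 - 1113\right) - -74} = \frac{1}{\left(-388 - 1113\right) + \left(-19 + 93\right)} = \frac{1}{-1501 + 74} = \frac{1}{-1427} = - \frac{1}{1427}$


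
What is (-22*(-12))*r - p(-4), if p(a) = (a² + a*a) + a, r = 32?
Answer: 8420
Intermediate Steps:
p(a) = a + 2*a² (p(a) = (a² + a²) + a = 2*a² + a = a + 2*a²)
(-22*(-12))*r - p(-4) = -22*(-12)*32 - (-4)*(1 + 2*(-4)) = 264*32 - (-4)*(1 - 8) = 8448 - (-4)*(-7) = 8448 - 1*28 = 8448 - 28 = 8420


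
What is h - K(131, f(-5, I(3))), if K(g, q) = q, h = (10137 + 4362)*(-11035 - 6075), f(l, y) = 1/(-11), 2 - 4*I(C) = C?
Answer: -2728856789/11 ≈ -2.4808e+8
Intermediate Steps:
I(C) = ½ - C/4
f(l, y) = -1/11
h = -248077890 (h = 14499*(-17110) = -248077890)
h - K(131, f(-5, I(3))) = -248077890 - 1*(-1/11) = -248077890 + 1/11 = -2728856789/11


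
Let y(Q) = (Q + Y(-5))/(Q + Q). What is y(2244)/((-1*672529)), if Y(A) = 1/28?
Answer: -62833/84512684256 ≈ -7.4347e-7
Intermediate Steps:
Y(A) = 1/28
y(Q) = (1/28 + Q)/(2*Q) (y(Q) = (Q + 1/28)/(Q + Q) = (1/28 + Q)/((2*Q)) = (1/28 + Q)*(1/(2*Q)) = (1/28 + Q)/(2*Q))
y(2244)/((-1*672529)) = ((1/56)*(1 + 28*2244)/2244)/((-1*672529)) = ((1/56)*(1/2244)*(1 + 62832))/(-672529) = ((1/56)*(1/2244)*62833)*(-1/672529) = (62833/125664)*(-1/672529) = -62833/84512684256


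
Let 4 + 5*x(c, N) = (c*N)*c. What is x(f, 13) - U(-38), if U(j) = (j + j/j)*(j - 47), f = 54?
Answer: 22179/5 ≈ 4435.8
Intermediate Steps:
U(j) = (1 + j)*(-47 + j) (U(j) = (j + 1)*(-47 + j) = (1 + j)*(-47 + j))
x(c, N) = -⅘ + N*c²/5 (x(c, N) = -⅘ + ((c*N)*c)/5 = -⅘ + ((N*c)*c)/5 = -⅘ + (N*c²)/5 = -⅘ + N*c²/5)
x(f, 13) - U(-38) = (-⅘ + (⅕)*13*54²) - (-47 + (-38)² - 46*(-38)) = (-⅘ + (⅕)*13*2916) - (-47 + 1444 + 1748) = (-⅘ + 37908/5) - 1*3145 = 37904/5 - 3145 = 22179/5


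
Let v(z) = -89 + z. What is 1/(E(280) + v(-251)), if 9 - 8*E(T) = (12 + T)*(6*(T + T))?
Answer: -8/983831 ≈ -8.1315e-6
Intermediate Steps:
E(T) = 9/8 - 3*T*(12 + T)/2 (E(T) = 9/8 - (12 + T)*6*(T + T)/8 = 9/8 - (12 + T)*6*(2*T)/8 = 9/8 - (12 + T)*12*T/8 = 9/8 - 3*T*(12 + T)/2)
1/(E(280) + v(-251)) = 1/((9/8 - 18*280 - 3/2*280²) + (-89 - 251)) = 1/((9/8 - 5040 - 3/2*78400) - 340) = 1/((9/8 - 5040 - 117600) - 340) = 1/(-981111/8 - 340) = 1/(-983831/8) = -8/983831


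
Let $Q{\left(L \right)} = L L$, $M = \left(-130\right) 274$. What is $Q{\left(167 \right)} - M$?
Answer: $63509$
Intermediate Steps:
$M = -35620$
$Q{\left(L \right)} = L^{2}$
$Q{\left(167 \right)} - M = 167^{2} - -35620 = 27889 + 35620 = 63509$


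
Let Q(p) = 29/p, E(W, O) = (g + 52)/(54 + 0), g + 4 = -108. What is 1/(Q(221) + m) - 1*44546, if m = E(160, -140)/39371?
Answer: -457570412147/10273621 ≈ -44538.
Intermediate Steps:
g = -112 (g = -4 - 108 = -112)
E(W, O) = -10/9 (E(W, O) = (-112 + 52)/(54 + 0) = -60/54 = -60*1/54 = -10/9)
m = -10/354339 (m = -10/9/39371 = -10/9*1/39371 = -10/354339 ≈ -2.8222e-5)
1/(Q(221) + m) - 1*44546 = 1/(29/221 - 10/354339) - 1*44546 = 1/(29*(1/221) - 10/354339) - 44546 = 1/(29/221 - 10/354339) - 44546 = 1/(10273621/78308919) - 44546 = 78308919/10273621 - 44546 = -457570412147/10273621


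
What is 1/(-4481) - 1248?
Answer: -5592289/4481 ≈ -1248.0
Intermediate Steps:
1/(-4481) - 1248 = -1/4481 - 1248 = -5592289/4481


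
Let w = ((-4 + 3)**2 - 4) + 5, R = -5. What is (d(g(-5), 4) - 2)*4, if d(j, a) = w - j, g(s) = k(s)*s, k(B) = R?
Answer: -100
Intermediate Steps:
k(B) = -5
g(s) = -5*s
w = 2 (w = ((-1)**2 - 4) + 5 = (1 - 4) + 5 = -3 + 5 = 2)
d(j, a) = 2 - j
(d(g(-5), 4) - 2)*4 = ((2 - (-5)*(-5)) - 2)*4 = ((2 - 1*25) - 2)*4 = ((2 - 25) - 2)*4 = (-23 - 2)*4 = -25*4 = -100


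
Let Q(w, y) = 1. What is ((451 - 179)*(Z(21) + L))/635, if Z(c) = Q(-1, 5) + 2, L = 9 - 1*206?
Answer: -52768/635 ≈ -83.099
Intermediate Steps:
L = -197 (L = 9 - 206 = -197)
Z(c) = 3 (Z(c) = 1 + 2 = 3)
((451 - 179)*(Z(21) + L))/635 = ((451 - 179)*(3 - 197))/635 = (272*(-194))*(1/635) = -52768*1/635 = -52768/635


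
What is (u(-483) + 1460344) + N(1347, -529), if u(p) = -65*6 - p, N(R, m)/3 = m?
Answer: 1458850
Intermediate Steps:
N(R, m) = 3*m
u(p) = -390 - p
(u(-483) + 1460344) + N(1347, -529) = ((-390 - 1*(-483)) + 1460344) + 3*(-529) = ((-390 + 483) + 1460344) - 1587 = (93 + 1460344) - 1587 = 1460437 - 1587 = 1458850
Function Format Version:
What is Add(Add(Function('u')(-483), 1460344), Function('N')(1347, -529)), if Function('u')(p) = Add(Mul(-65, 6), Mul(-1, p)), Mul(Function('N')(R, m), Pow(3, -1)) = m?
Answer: 1458850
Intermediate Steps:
Function('N')(R, m) = Mul(3, m)
Function('u')(p) = Add(-390, Mul(-1, p))
Add(Add(Function('u')(-483), 1460344), Function('N')(1347, -529)) = Add(Add(Add(-390, Mul(-1, -483)), 1460344), Mul(3, -529)) = Add(Add(Add(-390, 483), 1460344), -1587) = Add(Add(93, 1460344), -1587) = Add(1460437, -1587) = 1458850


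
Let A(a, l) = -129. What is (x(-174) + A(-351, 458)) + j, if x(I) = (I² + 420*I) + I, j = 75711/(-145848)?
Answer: -2095715149/48616 ≈ -43108.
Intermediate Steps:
j = -25237/48616 (j = 75711*(-1/145848) = -25237/48616 ≈ -0.51911)
x(I) = I² + 421*I
(x(-174) + A(-351, 458)) + j = (-174*(421 - 174) - 129) - 25237/48616 = (-174*247 - 129) - 25237/48616 = (-42978 - 129) - 25237/48616 = -43107 - 25237/48616 = -2095715149/48616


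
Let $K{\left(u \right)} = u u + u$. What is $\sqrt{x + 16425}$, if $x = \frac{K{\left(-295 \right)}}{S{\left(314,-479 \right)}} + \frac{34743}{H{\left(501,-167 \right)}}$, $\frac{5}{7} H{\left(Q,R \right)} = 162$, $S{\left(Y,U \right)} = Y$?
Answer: $\frac{\sqrt{6595589846370}}{19782} \approx 129.82$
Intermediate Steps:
$H{\left(Q,R \right)} = \frac{1134}{5}$ ($H{\left(Q,R \right)} = \frac{7}{5} \cdot 162 = \frac{1134}{5}$)
$K{\left(u \right)} = u + u^{2}$ ($K{\left(u \right)} = u^{2} + u = u + u^{2}$)
$x = \frac{25483055}{59346}$ ($x = \frac{\left(-295\right) \left(1 - 295\right)}{314} + \frac{34743}{\frac{1134}{5}} = \left(-295\right) \left(-294\right) \frac{1}{314} + 34743 \cdot \frac{5}{1134} = 86730 \cdot \frac{1}{314} + \frac{57905}{378} = \frac{43365}{157} + \frac{57905}{378} = \frac{25483055}{59346} \approx 429.4$)
$\sqrt{x + 16425} = \sqrt{\frac{25483055}{59346} + 16425} = \sqrt{\frac{1000241105}{59346}} = \frac{\sqrt{6595589846370}}{19782}$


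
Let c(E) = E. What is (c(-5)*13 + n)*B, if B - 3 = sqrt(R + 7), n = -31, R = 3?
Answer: -288 - 96*sqrt(10) ≈ -591.58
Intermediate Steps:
B = 3 + sqrt(10) (B = 3 + sqrt(3 + 7) = 3 + sqrt(10) ≈ 6.1623)
(c(-5)*13 + n)*B = (-5*13 - 31)*(3 + sqrt(10)) = (-65 - 31)*(3 + sqrt(10)) = -96*(3 + sqrt(10)) = -288 - 96*sqrt(10)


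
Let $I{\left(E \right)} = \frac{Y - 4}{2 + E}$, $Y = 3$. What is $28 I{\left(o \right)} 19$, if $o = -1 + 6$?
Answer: $-76$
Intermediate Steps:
$o = 5$
$I{\left(E \right)} = - \frac{1}{2 + E}$ ($I{\left(E \right)} = \frac{3 - 4}{2 + E} = - \frac{1}{2 + E}$)
$28 I{\left(o \right)} 19 = 28 \left(- \frac{1}{2 + 5}\right) 19 = 28 \left(- \frac{1}{7}\right) 19 = \left(-4\right) 19 = -76$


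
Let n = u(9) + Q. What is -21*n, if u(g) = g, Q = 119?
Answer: -2688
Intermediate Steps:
n = 128 (n = 9 + 119 = 128)
-21*n = -21*128 = -2688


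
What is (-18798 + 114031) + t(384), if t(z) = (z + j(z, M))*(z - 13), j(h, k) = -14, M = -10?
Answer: 232503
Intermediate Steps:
t(z) = (-14 + z)*(-13 + z) (t(z) = (z - 14)*(z - 13) = (-14 + z)*(-13 + z))
(-18798 + 114031) + t(384) = (-18798 + 114031) + (182 + 384² - 27*384) = 95233 + (182 + 147456 - 10368) = 95233 + 137270 = 232503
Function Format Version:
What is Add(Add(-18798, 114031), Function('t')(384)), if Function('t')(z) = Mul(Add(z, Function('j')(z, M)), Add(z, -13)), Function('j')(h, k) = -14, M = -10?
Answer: 232503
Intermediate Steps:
Function('t')(z) = Mul(Add(-14, z), Add(-13, z)) (Function('t')(z) = Mul(Add(z, -14), Add(z, -13)) = Mul(Add(-14, z), Add(-13, z)))
Add(Add(-18798, 114031), Function('t')(384)) = Add(Add(-18798, 114031), Add(182, Pow(384, 2), Mul(-27, 384))) = Add(95233, Add(182, 147456, -10368)) = Add(95233, 137270) = 232503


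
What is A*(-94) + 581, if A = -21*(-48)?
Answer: -94171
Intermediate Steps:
A = 1008
A*(-94) + 581 = 1008*(-94) + 581 = -94752 + 581 = -94171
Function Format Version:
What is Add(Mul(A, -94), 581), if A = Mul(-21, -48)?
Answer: -94171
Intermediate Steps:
A = 1008
Add(Mul(A, -94), 581) = Add(Mul(1008, -94), 581) = Add(-94752, 581) = -94171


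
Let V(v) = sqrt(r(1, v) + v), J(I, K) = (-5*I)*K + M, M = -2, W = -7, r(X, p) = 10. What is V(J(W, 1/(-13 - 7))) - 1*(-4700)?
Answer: 9405/2 ≈ 4702.5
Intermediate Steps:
J(I, K) = -2 - 5*I*K (J(I, K) = (-5*I)*K - 2 = -5*I*K - 2 = -2 - 5*I*K)
V(v) = sqrt(10 + v)
V(J(W, 1/(-13 - 7))) - 1*(-4700) = sqrt(10 + (-2 - 5*(-7)/(-13 - 7))) - 1*(-4700) = sqrt(10 + (-2 - 5*(-7)/(-20))) + 4700 = sqrt(10 + (-2 - 5*(-7)*(-1/20))) + 4700 = sqrt(10 + (-2 - 7/4)) + 4700 = sqrt(10 - 15/4) + 4700 = sqrt(25/4) + 4700 = 5/2 + 4700 = 9405/2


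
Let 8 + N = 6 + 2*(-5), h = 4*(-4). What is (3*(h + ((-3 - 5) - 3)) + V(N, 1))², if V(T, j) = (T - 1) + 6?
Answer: 7744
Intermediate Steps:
h = -16
N = -12 (N = -8 + (6 + 2*(-5)) = -8 + (6 - 10) = -8 - 4 = -12)
V(T, j) = 5 + T (V(T, j) = (-1 + T) + 6 = 5 + T)
(3*(h + ((-3 - 5) - 3)) + V(N, 1))² = (3*(-16 + ((-3 - 5) - 3)) + (5 - 12))² = (3*(-16 + (-8 - 3)) - 7)² = (3*(-16 - 11) - 7)² = (3*(-27) - 7)² = (-81 - 7)² = (-88)² = 7744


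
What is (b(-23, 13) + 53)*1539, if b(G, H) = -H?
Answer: 61560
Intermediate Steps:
(b(-23, 13) + 53)*1539 = (-1*13 + 53)*1539 = (-13 + 53)*1539 = 40*1539 = 61560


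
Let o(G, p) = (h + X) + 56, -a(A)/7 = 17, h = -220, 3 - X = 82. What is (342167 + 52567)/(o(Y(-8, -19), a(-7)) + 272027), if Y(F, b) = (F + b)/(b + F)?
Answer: 197367/135892 ≈ 1.4524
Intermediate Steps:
X = -79 (X = 3 - 1*82 = 3 - 82 = -79)
Y(F, b) = 1 (Y(F, b) = (F + b)/(F + b) = 1)
a(A) = -119 (a(A) = -7*17 = -119)
o(G, p) = -243 (o(G, p) = (-220 - 79) + 56 = -299 + 56 = -243)
(342167 + 52567)/(o(Y(-8, -19), a(-7)) + 272027) = (342167 + 52567)/(-243 + 272027) = 394734/271784 = 394734*(1/271784) = 197367/135892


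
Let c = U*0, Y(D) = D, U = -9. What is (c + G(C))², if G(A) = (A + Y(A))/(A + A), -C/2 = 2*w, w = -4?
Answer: 1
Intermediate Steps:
C = 16 (C = -4*(-4) = -2*(-8) = 16)
G(A) = 1 (G(A) = (A + A)/(A + A) = (2*A)/((2*A)) = (2*A)*(1/(2*A)) = 1)
c = 0 (c = -9*0 = 0)
(c + G(C))² = (0 + 1)² = 1² = 1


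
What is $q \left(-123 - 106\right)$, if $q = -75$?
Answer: $17175$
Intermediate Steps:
$q \left(-123 - 106\right) = - 75 \left(-123 - 106\right) = \left(-75\right) \left(-229\right) = 17175$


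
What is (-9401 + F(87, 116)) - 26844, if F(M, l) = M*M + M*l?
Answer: -18584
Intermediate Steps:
F(M, l) = M**2 + M*l
(-9401 + F(87, 116)) - 26844 = (-9401 + 87*(87 + 116)) - 26844 = (-9401 + 87*203) - 26844 = (-9401 + 17661) - 26844 = 8260 - 26844 = -18584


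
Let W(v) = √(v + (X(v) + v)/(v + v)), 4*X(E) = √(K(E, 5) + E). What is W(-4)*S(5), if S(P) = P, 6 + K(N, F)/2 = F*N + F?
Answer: 5*√(-224 - 2*I*√46)/8 ≈ 0.2831 - 9.3584*I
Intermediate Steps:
K(N, F) = -12 + 2*F + 2*F*N (K(N, F) = -12 + 2*(F*N + F) = -12 + 2*(F + F*N) = -12 + (2*F + 2*F*N) = -12 + 2*F + 2*F*N)
X(E) = √(-2 + 11*E)/4 (X(E) = √((-12 + 2*5 + 2*5*E) + E)/4 = √((-12 + 10 + 10*E) + E)/4 = √((-2 + 10*E) + E)/4 = √(-2 + 11*E)/4)
W(v) = √(v + (v + √(-2 + 11*v)/4)/(2*v)) (W(v) = √(v + (√(-2 + 11*v)/4 + v)/(v + v)) = √(v + (v + √(-2 + 11*v)/4)/((2*v))) = √(v + (v + √(-2 + 11*v)/4)*(1/(2*v))) = √(v + (v + √(-2 + 11*v)/4)/(2*v)))
W(-4)*S(5) = (√(8 + 16*(-4) + 2*√(-2 + 11*(-4))/(-4))/4)*5 = (√(8 - 64 + 2*(-¼)*√(-2 - 44))/4)*5 = (√(8 - 64 + 2*(-¼)*√(-46))/4)*5 = (√(8 - 64 + 2*(-¼)*(I*√46))/4)*5 = (√(8 - 64 - I*√46/2)/4)*5 = (√(-56 - I*√46/2)/4)*5 = 5*√(-56 - I*√46/2)/4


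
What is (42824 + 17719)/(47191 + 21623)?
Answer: 6727/7646 ≈ 0.87981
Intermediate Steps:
(42824 + 17719)/(47191 + 21623) = 60543/68814 = 60543*(1/68814) = 6727/7646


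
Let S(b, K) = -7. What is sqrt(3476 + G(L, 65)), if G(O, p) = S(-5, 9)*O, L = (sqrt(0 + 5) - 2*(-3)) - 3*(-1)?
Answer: sqrt(3413 - 7*sqrt(5)) ≈ 58.287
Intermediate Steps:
L = 9 + sqrt(5) (L = (sqrt(5) + 6) + 3 = (6 + sqrt(5)) + 3 = 9 + sqrt(5) ≈ 11.236)
G(O, p) = -7*O
sqrt(3476 + G(L, 65)) = sqrt(3476 - 7*(9 + sqrt(5))) = sqrt(3476 + (-63 - 7*sqrt(5))) = sqrt(3413 - 7*sqrt(5))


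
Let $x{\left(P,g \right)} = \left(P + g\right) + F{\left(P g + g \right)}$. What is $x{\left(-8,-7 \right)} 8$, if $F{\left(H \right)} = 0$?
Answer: $-120$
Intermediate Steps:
$x{\left(P,g \right)} = P + g$ ($x{\left(P,g \right)} = \left(P + g\right) + 0 = P + g$)
$x{\left(-8,-7 \right)} 8 = \left(-8 - 7\right) 8 = \left(-15\right) 8 = -120$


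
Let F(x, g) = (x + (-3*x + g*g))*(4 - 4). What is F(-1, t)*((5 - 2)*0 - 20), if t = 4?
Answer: 0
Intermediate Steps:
F(x, g) = 0 (F(x, g) = (x + (-3*x + g²))*0 = (x + (g² - 3*x))*0 = (g² - 2*x)*0 = 0)
F(-1, t)*((5 - 2)*0 - 20) = 0*((5 - 2)*0 - 20) = 0*(3*0 - 20) = 0*(0 - 20) = 0*(-20) = 0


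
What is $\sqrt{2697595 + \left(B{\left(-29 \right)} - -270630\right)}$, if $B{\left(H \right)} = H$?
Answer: $2 \sqrt{742049} \approx 1722.8$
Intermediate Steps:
$\sqrt{2697595 + \left(B{\left(-29 \right)} - -270630\right)} = \sqrt{2697595 - -270601} = \sqrt{2697595 + \left(-29 + 270630\right)} = \sqrt{2697595 + 270601} = \sqrt{2968196} = 2 \sqrt{742049}$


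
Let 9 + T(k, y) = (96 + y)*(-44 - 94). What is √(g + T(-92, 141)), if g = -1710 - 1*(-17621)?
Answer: 2*I*√4201 ≈ 129.63*I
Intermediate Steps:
T(k, y) = -13257 - 138*y (T(k, y) = -9 + (96 + y)*(-44 - 94) = -9 + (96 + y)*(-138) = -9 + (-13248 - 138*y) = -13257 - 138*y)
g = 15911 (g = -1710 + 17621 = 15911)
√(g + T(-92, 141)) = √(15911 + (-13257 - 138*141)) = √(15911 + (-13257 - 19458)) = √(15911 - 32715) = √(-16804) = 2*I*√4201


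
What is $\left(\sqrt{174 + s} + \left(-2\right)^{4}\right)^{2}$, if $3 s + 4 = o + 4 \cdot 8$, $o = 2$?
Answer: $440 + 64 \sqrt{46} \approx 874.07$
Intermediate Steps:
$s = 10$ ($s = - \frac{4}{3} + \frac{2 + 4 \cdot 8}{3} = - \frac{4}{3} + \frac{2 + 32}{3} = - \frac{4}{3} + \frac{1}{3} \cdot 34 = - \frac{4}{3} + \frac{34}{3} = 10$)
$\left(\sqrt{174 + s} + \left(-2\right)^{4}\right)^{2} = \left(\sqrt{174 + 10} + \left(-2\right)^{4}\right)^{2} = \left(\sqrt{184} + 16\right)^{2} = \left(2 \sqrt{46} + 16\right)^{2} = \left(16 + 2 \sqrt{46}\right)^{2}$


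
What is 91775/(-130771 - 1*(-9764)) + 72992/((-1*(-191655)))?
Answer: -8756594681/23191596585 ≈ -0.37758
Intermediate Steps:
91775/(-130771 - 1*(-9764)) + 72992/((-1*(-191655))) = 91775/(-130771 + 9764) + 72992/191655 = 91775/(-121007) + 72992*(1/191655) = 91775*(-1/121007) + 72992/191655 = -91775/121007 + 72992/191655 = -8756594681/23191596585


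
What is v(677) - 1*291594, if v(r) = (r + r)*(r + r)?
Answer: 1541722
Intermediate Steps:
v(r) = 4*r² (v(r) = (2*r)*(2*r) = 4*r²)
v(677) - 1*291594 = 4*677² - 1*291594 = 4*458329 - 291594 = 1833316 - 291594 = 1541722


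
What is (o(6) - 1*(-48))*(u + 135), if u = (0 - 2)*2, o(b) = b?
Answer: 7074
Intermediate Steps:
u = -4 (u = -2*2 = -4)
(o(6) - 1*(-48))*(u + 135) = (6 - 1*(-48))*(-4 + 135) = (6 + 48)*131 = 54*131 = 7074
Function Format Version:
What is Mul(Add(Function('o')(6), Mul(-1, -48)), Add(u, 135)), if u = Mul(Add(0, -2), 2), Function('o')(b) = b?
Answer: 7074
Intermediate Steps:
u = -4 (u = Mul(-2, 2) = -4)
Mul(Add(Function('o')(6), Mul(-1, -48)), Add(u, 135)) = Mul(Add(6, Mul(-1, -48)), Add(-4, 135)) = Mul(Add(6, 48), 131) = Mul(54, 131) = 7074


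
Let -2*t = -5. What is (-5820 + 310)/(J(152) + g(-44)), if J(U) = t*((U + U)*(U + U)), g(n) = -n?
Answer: -2755/115542 ≈ -0.023844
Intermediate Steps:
t = 5/2 (t = -1/2*(-5) = 5/2 ≈ 2.5000)
J(U) = 10*U**2 (J(U) = 5*((U + U)*(U + U))/2 = 5*((2*U)*(2*U))/2 = 5*(4*U**2)/2 = 10*U**2)
(-5820 + 310)/(J(152) + g(-44)) = (-5820 + 310)/(10*152**2 - 1*(-44)) = -5510/(10*23104 + 44) = -5510/(231040 + 44) = -5510/231084 = -5510*1/231084 = -2755/115542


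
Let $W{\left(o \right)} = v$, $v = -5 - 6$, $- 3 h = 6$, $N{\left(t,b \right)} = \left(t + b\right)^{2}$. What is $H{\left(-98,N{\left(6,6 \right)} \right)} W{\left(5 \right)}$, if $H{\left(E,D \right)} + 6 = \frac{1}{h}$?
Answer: $\frac{143}{2} \approx 71.5$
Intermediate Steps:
$N{\left(t,b \right)} = \left(b + t\right)^{2}$
$h = -2$ ($h = \left(- \frac{1}{3}\right) 6 = -2$)
$v = -11$ ($v = -5 - 6 = -11$)
$H{\left(E,D \right)} = - \frac{13}{2}$ ($H{\left(E,D \right)} = -6 + \frac{1}{-2} = -6 - \frac{1}{2} = - \frac{13}{2}$)
$W{\left(o \right)} = -11$
$H{\left(-98,N{\left(6,6 \right)} \right)} W{\left(5 \right)} = \left(- \frac{13}{2}\right) \left(-11\right) = \frac{143}{2}$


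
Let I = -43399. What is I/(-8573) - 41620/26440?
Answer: 39533065/11333506 ≈ 3.4882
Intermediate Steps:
I/(-8573) - 41620/26440 = -43399/(-8573) - 41620/26440 = -43399*(-1/8573) - 41620*1/26440 = 43399/8573 - 2081/1322 = 39533065/11333506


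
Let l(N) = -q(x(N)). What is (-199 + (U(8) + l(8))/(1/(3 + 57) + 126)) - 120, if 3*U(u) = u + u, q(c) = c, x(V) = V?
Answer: -2412119/7561 ≈ -319.02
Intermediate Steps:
l(N) = -N
U(u) = 2*u/3 (U(u) = (u + u)/3 = (2*u)/3 = 2*u/3)
(-199 + (U(8) + l(8))/(1/(3 + 57) + 126)) - 120 = (-199 + ((⅔)*8 - 1*8)/(1/(3 + 57) + 126)) - 120 = (-199 + (16/3 - 8)/(1/60 + 126)) - 120 = (-199 - 8/(3*(1/60 + 126))) - 120 = (-199 - 8/(3*7561/60)) - 120 = (-199 - 8/3*60/7561) - 120 = (-199 - 160/7561) - 120 = -1504799/7561 - 120 = -2412119/7561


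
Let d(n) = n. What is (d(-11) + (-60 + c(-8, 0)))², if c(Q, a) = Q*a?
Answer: 5041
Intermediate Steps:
(d(-11) + (-60 + c(-8, 0)))² = (-11 + (-60 - 8*0))² = (-11 + (-60 + 0))² = (-11 - 60)² = (-71)² = 5041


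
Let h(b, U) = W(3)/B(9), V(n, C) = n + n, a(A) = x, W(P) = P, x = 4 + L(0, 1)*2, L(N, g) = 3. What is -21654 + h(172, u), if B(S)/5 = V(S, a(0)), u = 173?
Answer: -649619/30 ≈ -21654.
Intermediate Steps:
x = 10 (x = 4 + 3*2 = 4 + 6 = 10)
a(A) = 10
V(n, C) = 2*n
B(S) = 10*S (B(S) = 5*(2*S) = 10*S)
h(b, U) = 1/30 (h(b, U) = 3/((10*9)) = 3/90 = 3*(1/90) = 1/30)
-21654 + h(172, u) = -21654 + 1/30 = -649619/30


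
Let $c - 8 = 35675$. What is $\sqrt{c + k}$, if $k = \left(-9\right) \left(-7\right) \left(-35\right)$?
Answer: $\sqrt{33478} \approx 182.97$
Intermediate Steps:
$c = 35683$ ($c = 8 + 35675 = 35683$)
$k = -2205$ ($k = 63 \left(-35\right) = -2205$)
$\sqrt{c + k} = \sqrt{35683 - 2205} = \sqrt{33478}$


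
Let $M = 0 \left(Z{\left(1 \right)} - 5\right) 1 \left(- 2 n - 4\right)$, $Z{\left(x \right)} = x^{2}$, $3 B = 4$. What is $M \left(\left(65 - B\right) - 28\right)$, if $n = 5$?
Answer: $0$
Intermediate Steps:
$B = \frac{4}{3}$ ($B = \frac{1}{3} \cdot 4 = \frac{4}{3} \approx 1.3333$)
$M = 0$ ($M = 0 \left(1^{2} - 5\right) 1 \left(\left(-2\right) 5 - 4\right) = 0 \left(1 - 5\right) 1 \left(-10 - 4\right) = 0 \left(-4\right) 1 \left(-14\right) = 0 \cdot 1 \left(-14\right) = 0 \left(-14\right) = 0$)
$M \left(\left(65 - B\right) - 28\right) = 0 \left(\left(65 - \frac{4}{3}\right) - 28\right) = 0 \left(\frac{191}{3} - 28\right) = 0 \cdot \frac{107}{3} = 0$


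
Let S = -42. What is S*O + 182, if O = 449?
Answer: -18676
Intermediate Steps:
S*O + 182 = -42*449 + 182 = -18858 + 182 = -18676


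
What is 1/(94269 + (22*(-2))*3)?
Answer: 1/94137 ≈ 1.0623e-5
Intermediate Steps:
1/(94269 + (22*(-2))*3) = 1/(94269 - 44*3) = 1/(94269 - 132) = 1/94137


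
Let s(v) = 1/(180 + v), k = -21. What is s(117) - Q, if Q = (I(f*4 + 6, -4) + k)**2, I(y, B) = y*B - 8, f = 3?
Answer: -3029696/297 ≈ -10201.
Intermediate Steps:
I(y, B) = -8 + B*y (I(y, B) = B*y - 8 = -8 + B*y)
Q = 10201 (Q = ((-8 - 4*(3*4 + 6)) - 21)**2 = ((-8 - 4*(12 + 6)) - 21)**2 = ((-8 - 4*18) - 21)**2 = ((-8 - 72) - 21)**2 = (-80 - 21)**2 = (-101)**2 = 10201)
s(117) - Q = 1/(180 + 117) - 1*10201 = 1/297 - 10201 = -3029696/297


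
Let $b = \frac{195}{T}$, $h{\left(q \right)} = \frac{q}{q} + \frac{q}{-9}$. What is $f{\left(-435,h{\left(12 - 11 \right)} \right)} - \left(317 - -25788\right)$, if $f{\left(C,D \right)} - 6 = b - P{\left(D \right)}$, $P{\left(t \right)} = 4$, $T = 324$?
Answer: $- \frac{2819059}{108} \approx -26102.0$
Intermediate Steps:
$h{\left(q \right)} = 1 - \frac{q}{9}$ ($h{\left(q \right)} = 1 + q \left(- \frac{1}{9}\right) = 1 - \frac{q}{9}$)
$b = \frac{65}{108}$ ($b = \frac{195}{324} = 195 \cdot \frac{1}{324} = \frac{65}{108} \approx 0.60185$)
$f{\left(C,D \right)} = \frac{281}{108}$ ($f{\left(C,D \right)} = 6 + \left(\frac{65}{108} - 4\right) = 6 - \frac{367}{108} = \frac{281}{108}$)
$f{\left(-435,h{\left(12 - 11 \right)} \right)} - \left(317 - -25788\right) = \frac{281}{108} - \left(317 - -25788\right) = \frac{281}{108} - \left(317 + 25788\right) = \frac{281}{108} - 26105 = - \frac{2819059}{108}$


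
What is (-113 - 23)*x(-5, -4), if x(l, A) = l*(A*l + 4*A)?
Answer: 2720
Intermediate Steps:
x(l, A) = l*(4*A + A*l)
(-113 - 23)*x(-5, -4) = (-113 - 23)*(-4*(-5)*(4 - 5)) = -(-544)*(-5)*(-1) = -136*(-20) = 2720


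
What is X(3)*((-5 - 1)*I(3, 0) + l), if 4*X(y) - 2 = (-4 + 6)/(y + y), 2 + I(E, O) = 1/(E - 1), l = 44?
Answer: 371/12 ≈ 30.917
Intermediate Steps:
I(E, O) = -2 + 1/(-1 + E) (I(E, O) = -2 + 1/(E - 1) = -2 + 1/(-1 + E))
X(y) = 1/2 + 1/(4*y) (X(y) = 1/2 + ((-4 + 6)/(y + y))/4 = 1/2 + (2/((2*y)))/4 = 1/2 + (2*(1/(2*y)))/4 = 1/2 + 1/(4*y))
X(3)*((-5 - 1)*I(3, 0) + l) = ((1/4)*(1 + 2*3)/3)*((-5 - 1)*((3 - 2*3)/(-1 + 3)) + 44) = ((1/4)*(1/3)*(1 + 6))*(-6*(3 - 6)/2 + 44) = ((1/4)*(1/3)*7)*(-3*(-3) + 44) = 7*(-6*(-3/2) + 44)/12 = 7*(9 + 44)/12 = (7/12)*53 = 371/12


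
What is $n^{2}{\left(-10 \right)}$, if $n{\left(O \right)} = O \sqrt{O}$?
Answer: $-1000$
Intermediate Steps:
$n{\left(O \right)} = O^{\frac{3}{2}}$
$n^{2}{\left(-10 \right)} = \left(\left(-10\right)^{\frac{3}{2}}\right)^{2} = \left(- 10 i \sqrt{10}\right)^{2} = -1000$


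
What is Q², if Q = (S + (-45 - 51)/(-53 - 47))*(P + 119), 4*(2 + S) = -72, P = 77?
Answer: 8704143616/625 ≈ 1.3927e+7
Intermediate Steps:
S = -20 (S = -2 + (¼)*(-72) = -2 - 18 = -20)
Q = -93296/25 (Q = (-20 + (-45 - 51)/(-53 - 47))*(77 + 119) = (-20 - 96/(-100))*196 = (-20 - 96*(-1/100))*196 = (-20 + 24/25)*196 = -476/25*196 = -93296/25 ≈ -3731.8)
Q² = (-93296/25)² = 8704143616/625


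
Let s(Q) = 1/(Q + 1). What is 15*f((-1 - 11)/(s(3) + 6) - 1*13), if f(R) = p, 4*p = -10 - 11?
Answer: -315/4 ≈ -78.750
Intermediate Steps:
p = -21/4 (p = (-10 - 11)/4 = (1/4)*(-21) = -21/4 ≈ -5.2500)
s(Q) = 1/(1 + Q)
f(R) = -21/4
15*f((-1 - 11)/(s(3) + 6) - 1*13) = 15*(-21/4) = -315/4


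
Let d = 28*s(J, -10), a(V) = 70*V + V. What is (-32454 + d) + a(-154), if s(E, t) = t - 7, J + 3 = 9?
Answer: -43864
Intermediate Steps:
J = 6 (J = -3 + 9 = 6)
a(V) = 71*V
s(E, t) = -7 + t
d = -476 (d = 28*(-7 - 10) = 28*(-17) = -476)
(-32454 + d) + a(-154) = (-32454 - 476) + 71*(-154) = -32930 - 10934 = -43864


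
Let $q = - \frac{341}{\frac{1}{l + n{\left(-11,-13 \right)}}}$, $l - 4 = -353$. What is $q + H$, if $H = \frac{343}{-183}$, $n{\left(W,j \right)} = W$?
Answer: $\frac{22464737}{183} \approx 1.2276 \cdot 10^{5}$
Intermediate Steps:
$l = -349$ ($l = 4 - 353 = -349$)
$H = - \frac{343}{183}$ ($H = 343 \left(- \frac{1}{183}\right) = - \frac{343}{183} \approx -1.8743$)
$q = 122760$ ($q = - \frac{341}{\frac{1}{-349 - 11}} = - \frac{341}{\frac{1}{-360}} = - \frac{341}{- \frac{1}{360}} = \left(-341\right) \left(-360\right) = 122760$)
$q + H = 122760 - \frac{343}{183} = \frac{22464737}{183}$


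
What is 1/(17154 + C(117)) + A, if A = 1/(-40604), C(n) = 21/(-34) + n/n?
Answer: 797287/23682242396 ≈ 3.3666e-5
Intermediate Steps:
C(n) = 13/34 (C(n) = 21*(-1/34) + 1 = -21/34 + 1 = 13/34)
A = -1/40604 ≈ -2.4628e-5
1/(17154 + C(117)) + A = 1/(17154 + 13/34) - 1/40604 = 1/(583249/34) - 1/40604 = 34/583249 - 1/40604 = 797287/23682242396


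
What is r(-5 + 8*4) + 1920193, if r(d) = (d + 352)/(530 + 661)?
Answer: 2286950242/1191 ≈ 1.9202e+6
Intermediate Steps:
r(d) = 352/1191 + d/1191 (r(d) = (352 + d)/1191 = (352 + d)*(1/1191) = 352/1191 + d/1191)
r(-5 + 8*4) + 1920193 = (352/1191 + (-5 + 8*4)/1191) + 1920193 = (352/1191 + (-5 + 32)/1191) + 1920193 = (352/1191 + (1/1191)*27) + 1920193 = (352/1191 + 9/397) + 1920193 = 379/1191 + 1920193 = 2286950242/1191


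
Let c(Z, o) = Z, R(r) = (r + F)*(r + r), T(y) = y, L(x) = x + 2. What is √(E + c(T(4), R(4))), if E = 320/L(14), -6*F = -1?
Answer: 2*√6 ≈ 4.8990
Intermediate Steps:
F = ⅙ (F = -⅙*(-1) = ⅙ ≈ 0.16667)
L(x) = 2 + x
R(r) = 2*r*(⅙ + r) (R(r) = (r + ⅙)*(r + r) = (⅙ + r)*(2*r) = 2*r*(⅙ + r))
E = 20 (E = 320/(2 + 14) = 320/16 = 320*(1/16) = 20)
√(E + c(T(4), R(4))) = √(20 + 4) = √24 = 2*√6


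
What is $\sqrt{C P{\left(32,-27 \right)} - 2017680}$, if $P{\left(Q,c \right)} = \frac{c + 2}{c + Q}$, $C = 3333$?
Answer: $i \sqrt{2034345} \approx 1426.3 i$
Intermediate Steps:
$P{\left(Q,c \right)} = \frac{2 + c}{Q + c}$
$\sqrt{C P{\left(32,-27 \right)} - 2017680} = \sqrt{3333 \frac{2 - 27}{32 - 27} - 2017680} = \sqrt{3333 \cdot \frac{1}{5} \left(-25\right) - 2017680} = \sqrt{3333 \left(-5\right) - 2017680} = \sqrt{-16665 - 2017680} = \sqrt{-2034345} = i \sqrt{2034345}$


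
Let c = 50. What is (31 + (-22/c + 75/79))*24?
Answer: 1493544/1975 ≈ 756.22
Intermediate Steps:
(31 + (-22/c + 75/79))*24 = (31 + (-22/50 + 75/79))*24 = (31 + (-22*1/50 + 75*(1/79)))*24 = (31 + (-11/25 + 75/79))*24 = (31 + 1006/1975)*24 = (62231/1975)*24 = 1493544/1975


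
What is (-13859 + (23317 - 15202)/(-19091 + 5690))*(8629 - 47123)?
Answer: 2383196567852/4467 ≈ 5.3351e+8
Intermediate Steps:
(-13859 + (23317 - 15202)/(-19091 + 5690))*(8629 - 47123) = (-13859 + 8115/(-13401))*(-38494) = (-13859 + 8115*(-1/13401))*(-38494) = (-13859 - 2705/4467)*(-38494) = -61910858/4467*(-38494) = 2383196567852/4467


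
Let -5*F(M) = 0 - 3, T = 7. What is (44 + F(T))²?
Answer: 49729/25 ≈ 1989.2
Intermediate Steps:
F(M) = ⅗ (F(M) = -(0 - 3)/5 = -⅕*(-3) = ⅗)
(44 + F(T))² = (44 + ⅗)² = (223/5)² = 49729/25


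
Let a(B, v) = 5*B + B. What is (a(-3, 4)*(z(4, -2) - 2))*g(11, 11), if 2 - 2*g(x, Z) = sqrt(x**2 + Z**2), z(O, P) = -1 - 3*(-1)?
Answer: 0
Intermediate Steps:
a(B, v) = 6*B
z(O, P) = 2 (z(O, P) = -1 + 3 = 2)
g(x, Z) = 1 - sqrt(Z**2 + x**2)/2 (g(x, Z) = 1 - sqrt(x**2 + Z**2)/2 = 1 - sqrt(Z**2 + x**2)/2)
(a(-3, 4)*(z(4, -2) - 2))*g(11, 11) = ((6*(-3))*(2 - 2))*(1 - sqrt(11**2 + 11**2)/2) = (-18*0)*(1 - sqrt(121 + 121)/2) = 0*(1 - 11*sqrt(2)/2) = 0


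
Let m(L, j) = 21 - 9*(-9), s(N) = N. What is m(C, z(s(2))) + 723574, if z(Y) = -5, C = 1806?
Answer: 723676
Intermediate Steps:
m(L, j) = 102 (m(L, j) = 21 + 81 = 102)
m(C, z(s(2))) + 723574 = 102 + 723574 = 723676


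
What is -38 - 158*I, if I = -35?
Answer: 5492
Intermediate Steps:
-38 - 158*I = -38 - 158*(-35) = -38 + 5530 = 5492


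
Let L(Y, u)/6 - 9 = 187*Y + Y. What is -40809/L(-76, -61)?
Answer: 13603/28558 ≈ 0.47633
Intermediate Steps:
L(Y, u) = 54 + 1128*Y (L(Y, u) = 54 + 6*(187*Y + Y) = 54 + 6*(188*Y) = 54 + 1128*Y)
-40809/L(-76, -61) = -40809/(54 + 1128*(-76)) = -40809/(54 - 85728) = -40809/(-85674) = -40809*(-1/85674) = 13603/28558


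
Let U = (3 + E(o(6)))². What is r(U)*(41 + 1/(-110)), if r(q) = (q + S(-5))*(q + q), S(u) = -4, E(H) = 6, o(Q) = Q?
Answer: 2556603/5 ≈ 5.1132e+5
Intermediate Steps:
U = 81 (U = (3 + 6)² = 9² = 81)
r(q) = 2*q*(-4 + q) (r(q) = (q - 4)*(q + q) = (-4 + q)*(2*q) = 2*q*(-4 + q))
r(U)*(41 + 1/(-110)) = (2*81*(-4 + 81))*(41 + 1/(-110)) = (2*81*77)*(41 - 1/110) = 12474*(4509/110) = 2556603/5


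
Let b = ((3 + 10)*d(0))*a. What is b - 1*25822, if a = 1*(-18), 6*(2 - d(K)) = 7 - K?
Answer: -26017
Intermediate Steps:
d(K) = 5/6 + K/6 (d(K) = 2 - (7 - K)/6 = 2 + (-7/6 + K/6) = 5/6 + K/6)
a = -18
b = -195 (b = ((3 + 10)*(5/6 + (1/6)*0))*(-18) = (13*(5/6 + 0))*(-18) = (13*(5/6))*(-18) = (65/6)*(-18) = -195)
b - 1*25822 = -195 - 1*25822 = -195 - 25822 = -26017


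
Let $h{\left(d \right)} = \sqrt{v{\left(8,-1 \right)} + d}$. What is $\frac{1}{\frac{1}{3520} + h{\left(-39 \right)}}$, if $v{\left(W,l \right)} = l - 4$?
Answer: $\frac{3520}{545177601} - \frac{24780800 i \sqrt{11}}{545177601} \approx 6.4566 \cdot 10^{-6} - 0.15076 i$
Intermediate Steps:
$v{\left(W,l \right)} = -4 + l$ ($v{\left(W,l \right)} = l - 4 = -4 + l$)
$h{\left(d \right)} = \sqrt{-5 + d}$ ($h{\left(d \right)} = \sqrt{\left(-4 - 1\right) + d} = \sqrt{-5 + d}$)
$\frac{1}{\frac{1}{3520} + h{\left(-39 \right)}} = \frac{1}{\frac{1}{3520} + \sqrt{-5 - 39}} = \frac{1}{\frac{1}{3520} + \sqrt{-44}} = \frac{1}{\frac{1}{3520} + 2 i \sqrt{11}}$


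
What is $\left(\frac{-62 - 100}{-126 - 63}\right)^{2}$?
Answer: $\frac{36}{49} \approx 0.73469$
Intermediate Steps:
$\left(\frac{-62 - 100}{-126 - 63}\right)^{2} = \left(- \frac{162}{-189}\right)^{2} = \left(\left(-162\right) \left(- \frac{1}{189}\right)\right)^{2} = \left(\frac{6}{7}\right)^{2} = \frac{36}{49}$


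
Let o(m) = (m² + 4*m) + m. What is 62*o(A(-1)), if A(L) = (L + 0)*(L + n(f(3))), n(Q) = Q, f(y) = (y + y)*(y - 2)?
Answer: 0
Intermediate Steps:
f(y) = 2*y*(-2 + y) (f(y) = (2*y)*(-2 + y) = 2*y*(-2 + y))
A(L) = L*(6 + L) (A(L) = (L + 0)*(L + 2*3*(-2 + 3)) = L*(L + 2*3*1) = L*(L + 6) = L*(6 + L))
o(m) = m² + 5*m
62*o(A(-1)) = 62*((-(6 - 1))*(5 - (6 - 1))) = 62*((-1*5)*(5 - 1*5)) = 62*(-5*(5 - 5)) = 62*(-5*0) = 62*0 = 0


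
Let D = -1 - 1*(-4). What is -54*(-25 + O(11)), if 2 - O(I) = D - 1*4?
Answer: 1188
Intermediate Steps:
D = 3 (D = -1 + 4 = 3)
O(I) = 3 (O(I) = 2 - (3 - 1*4) = 2 - (3 - 4) = 2 - 1*(-1) = 2 + 1 = 3)
-54*(-25 + O(11)) = -54*(-25 + 3) = -54*(-22) = 1188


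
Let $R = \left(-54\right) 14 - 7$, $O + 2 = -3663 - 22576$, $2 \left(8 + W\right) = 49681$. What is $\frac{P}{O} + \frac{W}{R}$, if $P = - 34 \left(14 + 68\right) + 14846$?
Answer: $- \frac{188808539}{5720538} \approx -33.005$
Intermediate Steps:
$W = \frac{49665}{2}$ ($W = -8 + \frac{1}{2} \cdot 49681 = -8 + \frac{49681}{2} = \frac{49665}{2} \approx 24833.0$)
$O = -26241$ ($O = -2 - 26239 = -26241$)
$R = -763$ ($R = -756 - 7 = -763$)
$P = 12058$ ($P = \left(-34\right) 82 + 14846 = -2788 + 14846 = 12058$)
$\frac{P}{O} + \frac{W}{R} = \frac{12058}{-26241} + \frac{49665}{2 \left(-763\right)} = 12058 \left(- \frac{1}{26241}\right) + \frac{49665}{2} \left(- \frac{1}{763}\right) = - \frac{12058}{26241} - \frac{7095}{218} = - \frac{188808539}{5720538}$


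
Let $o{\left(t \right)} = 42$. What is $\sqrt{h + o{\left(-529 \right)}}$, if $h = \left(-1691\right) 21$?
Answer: $3 i \sqrt{3941} \approx 188.33 i$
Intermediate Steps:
$h = -35511$
$\sqrt{h + o{\left(-529 \right)}} = \sqrt{-35511 + 42} = \sqrt{-35469} = 3 i \sqrt{3941}$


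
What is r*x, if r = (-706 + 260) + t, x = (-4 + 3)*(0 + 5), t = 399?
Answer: 235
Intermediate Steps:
x = -5 (x = -1*5 = -5)
r = -47 (r = (-706 + 260) + 399 = -446 + 399 = -47)
r*x = -47*(-5) = 235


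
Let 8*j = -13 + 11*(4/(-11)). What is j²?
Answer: 289/64 ≈ 4.5156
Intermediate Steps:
j = -17/8 (j = (-13 + 11*(4/(-11)))/8 = (-13 + 11*(4*(-1/11)))/8 = (-13 + 11*(-4/11))/8 = (-13 - 4)/8 = (⅛)*(-17) = -17/8 ≈ -2.1250)
j² = (-17/8)² = 289/64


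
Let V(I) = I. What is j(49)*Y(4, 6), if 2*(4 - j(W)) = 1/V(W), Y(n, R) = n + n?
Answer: 1564/49 ≈ 31.918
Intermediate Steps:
Y(n, R) = 2*n
j(W) = 4 - 1/(2*W)
j(49)*Y(4, 6) = (4 - ½/49)*(2*4) = (4 - ½*1/49)*8 = (4 - 1/98)*8 = (391/98)*8 = 1564/49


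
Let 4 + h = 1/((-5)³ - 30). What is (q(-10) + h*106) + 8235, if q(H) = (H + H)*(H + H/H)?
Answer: 1238499/155 ≈ 7990.3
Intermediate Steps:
h = -621/155 (h = -4 + 1/((-5)³ - 30) = -4 + 1/(-125 - 30) = -4 + 1/(-155) = -4 - 1/155 = -621/155 ≈ -4.0065)
q(H) = 2*H*(1 + H) (q(H) = (2*H)*(H + 1) = (2*H)*(1 + H) = 2*H*(1 + H))
(q(-10) + h*106) + 8235 = (2*(-10)*(1 - 10) - 621/155*106) + 8235 = (2*(-10)*(-9) - 65826/155) + 8235 = (180 - 65826/155) + 8235 = -37926/155 + 8235 = 1238499/155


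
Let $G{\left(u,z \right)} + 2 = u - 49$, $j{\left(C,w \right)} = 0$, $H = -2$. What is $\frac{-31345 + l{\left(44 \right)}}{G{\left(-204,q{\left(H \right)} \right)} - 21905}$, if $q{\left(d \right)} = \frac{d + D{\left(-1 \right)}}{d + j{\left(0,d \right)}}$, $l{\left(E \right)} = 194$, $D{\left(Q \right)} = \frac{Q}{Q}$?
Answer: $\frac{31151}{22160} \approx 1.4057$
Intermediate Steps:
$D{\left(Q \right)} = 1$
$q{\left(d \right)} = \frac{1 + d}{d}$ ($q{\left(d \right)} = \frac{d + 1}{d + 0} = \frac{1 + d}{d}$)
$G{\left(u,z \right)} = -51 + u$ ($G{\left(u,z \right)} = -2 + \left(u - 49\right) = -2 + \left(-49 + u\right) = -51 + u$)
$\frac{-31345 + l{\left(44 \right)}}{G{\left(-204,q{\left(H \right)} \right)} - 21905} = \frac{-31345 + 194}{\left(-51 - 204\right) - 21905} = - \frac{31151}{-255 - 21905} = - \frac{31151}{-22160} = \left(-31151\right) \left(- \frac{1}{22160}\right) = \frac{31151}{22160}$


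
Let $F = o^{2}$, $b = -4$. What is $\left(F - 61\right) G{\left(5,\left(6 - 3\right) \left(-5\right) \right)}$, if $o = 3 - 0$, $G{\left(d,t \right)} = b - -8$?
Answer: $-208$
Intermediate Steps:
$G{\left(d,t \right)} = 4$ ($G{\left(d,t \right)} = -4 - -8 = -4 + 8 = 4$)
$o = 3$ ($o = 3 + 0 = 3$)
$F = 9$ ($F = 3^{2} = 9$)
$\left(F - 61\right) G{\left(5,\left(6 - 3\right) \left(-5\right) \right)} = \left(9 - 61\right) 4 = \left(-52\right) 4 = -208$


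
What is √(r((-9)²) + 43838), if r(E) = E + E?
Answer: 20*√110 ≈ 209.76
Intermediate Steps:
r(E) = 2*E
√(r((-9)²) + 43838) = √(2*(-9)² + 43838) = √(2*81 + 43838) = √(162 + 43838) = √44000 = 20*√110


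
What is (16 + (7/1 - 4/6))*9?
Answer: 201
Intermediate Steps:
(16 + (7/1 - 4/6))*9 = (16 + (7*1 - 4*⅙))*9 = (16 + (7 - ⅔))*9 = (16 + 19/3)*9 = (67/3)*9 = 201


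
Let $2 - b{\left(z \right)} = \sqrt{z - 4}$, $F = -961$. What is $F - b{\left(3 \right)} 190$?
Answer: $-1341 + 190 i \approx -1341.0 + 190.0 i$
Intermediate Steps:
$b{\left(z \right)} = 2 - \sqrt{-4 + z}$ ($b{\left(z \right)} = 2 - \sqrt{z - 4} = 2 - \sqrt{-4 + z}$)
$F - b{\left(3 \right)} 190 = -961 - \left(2 - \sqrt{-4 + 3}\right) 190 = -961 - \left(2 - \sqrt{-1}\right) 190 = -961 - \left(2 - i\right) 190 = -961 - \left(380 - 190 i\right) = -1341 + 190 i$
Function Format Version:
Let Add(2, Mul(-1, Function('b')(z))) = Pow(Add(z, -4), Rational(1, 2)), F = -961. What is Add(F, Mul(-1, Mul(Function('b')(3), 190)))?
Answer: Add(-1341, Mul(190, I)) ≈ Add(-1341.0, Mul(190.00, I))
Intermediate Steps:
Function('b')(z) = Add(2, Mul(-1, Pow(Add(-4, z), Rational(1, 2)))) (Function('b')(z) = Add(2, Mul(-1, Pow(Add(z, -4), Rational(1, 2)))) = Add(2, Mul(-1, Pow(Add(-4, z), Rational(1, 2)))))
Add(F, Mul(-1, Mul(Function('b')(3), 190))) = Add(-961, Mul(-1, Mul(Add(2, Mul(-1, Pow(Add(-4, 3), Rational(1, 2)))), 190))) = Add(-961, Mul(-1, Mul(Add(2, Mul(-1, Pow(-1, Rational(1, 2)))), 190))) = Add(-961, Mul(-1, Mul(Add(2, Mul(-1, I)), 190))) = Add(-961, Mul(-1, Add(380, Mul(-190, I)))) = Add(-961, Add(-380, Mul(190, I))) = Add(-1341, Mul(190, I))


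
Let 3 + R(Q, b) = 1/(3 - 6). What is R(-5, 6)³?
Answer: -1000/27 ≈ -37.037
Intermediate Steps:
R(Q, b) = -10/3 (R(Q, b) = -3 + 1/(3 - 6) = -3 + 1/(-3) = -3 - ⅓ = -10/3)
R(-5, 6)³ = (-10/3)³ = -1000/27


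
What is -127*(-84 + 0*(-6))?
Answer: 10668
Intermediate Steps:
-127*(-84 + 0*(-6)) = -127*(-84 + 0) = -127*(-84) = 10668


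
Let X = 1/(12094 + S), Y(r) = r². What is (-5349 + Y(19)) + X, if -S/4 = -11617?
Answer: -292107255/58562 ≈ -4988.0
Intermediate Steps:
S = 46468 (S = -4*(-11617) = 46468)
X = 1/58562 (X = 1/(12094 + 46468) = 1/58562 ≈ 1.7076e-5)
(-5349 + Y(19)) + X = (-5349 + 19²) + 1/58562 = (-5349 + 361) + 1/58562 = -4988 + 1/58562 = -292107255/58562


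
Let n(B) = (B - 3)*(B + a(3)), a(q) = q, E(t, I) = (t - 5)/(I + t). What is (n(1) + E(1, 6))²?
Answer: 3600/49 ≈ 73.469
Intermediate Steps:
E(t, I) = (-5 + t)/(I + t)
n(B) = (-3 + B)*(3 + B) (n(B) = (B - 3)*(B + 3) = (-3 + B)*(3 + B))
(n(1) + E(1, 6))² = ((-9 + 1²) + (-5 + 1)/(6 + 1))² = ((-9 + 1) - 4/7)² = (-8 + (⅐)*(-4))² = (-8 - 4/7)² = (-60/7)² = 3600/49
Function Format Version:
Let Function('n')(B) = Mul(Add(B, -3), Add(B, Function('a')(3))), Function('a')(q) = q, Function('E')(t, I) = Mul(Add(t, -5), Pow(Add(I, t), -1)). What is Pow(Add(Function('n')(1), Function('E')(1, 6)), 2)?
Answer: Rational(3600, 49) ≈ 73.469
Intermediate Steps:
Function('E')(t, I) = Mul(Pow(Add(I, t), -1), Add(-5, t)) (Function('E')(t, I) = Mul(Add(-5, t), Pow(Add(I, t), -1)) = Mul(Pow(Add(I, t), -1), Add(-5, t)))
Function('n')(B) = Mul(Add(-3, B), Add(3, B)) (Function('n')(B) = Mul(Add(B, -3), Add(B, 3)) = Mul(Add(-3, B), Add(3, B)))
Pow(Add(Function('n')(1), Function('E')(1, 6)), 2) = Pow(Add(Add(-9, Pow(1, 2)), Mul(Pow(Add(6, 1), -1), Add(-5, 1))), 2) = Pow(Add(Add(-9, 1), Mul(Pow(7, -1), -4)), 2) = Pow(Add(-8, Mul(Rational(1, 7), -4)), 2) = Pow(Add(-8, Rational(-4, 7)), 2) = Pow(Rational(-60, 7), 2) = Rational(3600, 49)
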